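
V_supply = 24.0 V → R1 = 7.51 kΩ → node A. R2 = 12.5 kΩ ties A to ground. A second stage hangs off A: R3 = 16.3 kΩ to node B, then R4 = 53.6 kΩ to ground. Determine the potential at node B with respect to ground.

Node A sees R2 in parallel with the series input of stage 2, R3 + R4 = 69.90 kΩ.
Effective lower resistance at A: R2 ‖ 69.90 = 10.60 kΩ.
V_A = 24.0 × 10.60/(7.51 + 10.60) = 14.05 V.
V_B = V_A × 0.7668 = 10.77 V.

V_B ≈ 10.8 V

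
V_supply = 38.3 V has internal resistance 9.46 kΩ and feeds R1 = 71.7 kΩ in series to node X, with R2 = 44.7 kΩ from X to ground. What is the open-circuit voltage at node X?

V_th ≈ 13.6 V

R1' = 9.46 + 71.7 = 81.16 kΩ (source resistance + R1).
V_th is the unloaded tap voltage: V_supply · R2/(R1'+R2) = 38.3 × 0.3552 = 13.60 V.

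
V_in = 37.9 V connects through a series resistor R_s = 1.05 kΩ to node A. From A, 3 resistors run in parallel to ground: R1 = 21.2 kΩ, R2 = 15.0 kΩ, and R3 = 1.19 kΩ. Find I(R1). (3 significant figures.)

I ≈ 0.893 mA

Combine the parallel branches: R_p = (1/21.2 + 1/15.0 + 1/1.19)⁻¹ = 1.048 kΩ.
Node voltage V_A = V_in · R_p/(R_s + R_p) = 37.9 × 0.4995 = 18.93 V.
Branch current I = V_A/R1 = 18.93/21.2 = 0.8930 mA.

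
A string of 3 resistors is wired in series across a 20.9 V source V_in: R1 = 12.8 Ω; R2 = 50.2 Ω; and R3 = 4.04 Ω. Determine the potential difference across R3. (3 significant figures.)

V ≈ 1.26 V

Series total: ΣR = 12.8 + 50.2 + 4.04 = 67.04 Ω.
Voltage divider: V = V_in · (4.040 / 67.04) = 20.9 × 0.06026 = 1.259 V.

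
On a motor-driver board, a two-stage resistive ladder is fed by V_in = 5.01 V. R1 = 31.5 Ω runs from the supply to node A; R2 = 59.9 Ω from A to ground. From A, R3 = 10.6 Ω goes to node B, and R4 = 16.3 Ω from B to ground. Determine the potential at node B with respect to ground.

Looking into the second stage from A: R3 + R4 = 26.90 Ω appears in parallel with R2.
R2 ‖ (R3+R4) = 18.56 Ω.
V_A = 5.01 × 18.56/(31.5 + 18.56) = 1.858 V.
V_B = V_A × 0.6059 = 1.126 V.

V_B ≈ 1.13 V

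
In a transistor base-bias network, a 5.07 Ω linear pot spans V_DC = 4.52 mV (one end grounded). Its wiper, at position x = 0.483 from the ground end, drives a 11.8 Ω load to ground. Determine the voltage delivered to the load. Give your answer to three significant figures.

Lower segment x·R_p = 2.449 Ω; upper segment (1−x)·R_p = 2.621 Ω.
Lower segment in parallel with the load: 2.449 ‖ 11.8 = 2.028 Ω.
Loaded-divider output: V_out = 4.52 × 0.4362 = 1.972 mV.

V_out ≈ 1.97 mV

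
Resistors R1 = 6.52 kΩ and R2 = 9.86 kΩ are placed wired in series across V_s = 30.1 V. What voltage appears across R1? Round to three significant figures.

V ≈ 12.0 V

ΣR = 6.52 + 9.86 = 16.38 kΩ.
Voltage divider: V = V_s · (6.520 / 16.38) = 30.1 × 0.3980 = 11.98 V.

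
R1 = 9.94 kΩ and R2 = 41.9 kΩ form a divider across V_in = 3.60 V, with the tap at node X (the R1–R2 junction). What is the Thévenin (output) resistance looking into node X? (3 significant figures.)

With V_in suppressed (replaced by a short), R_th = R1 ‖ R2 = (9.940 × 41.9)/(9.940 + 41.9) = 8.034 kΩ.

R_th ≈ 8.03 kΩ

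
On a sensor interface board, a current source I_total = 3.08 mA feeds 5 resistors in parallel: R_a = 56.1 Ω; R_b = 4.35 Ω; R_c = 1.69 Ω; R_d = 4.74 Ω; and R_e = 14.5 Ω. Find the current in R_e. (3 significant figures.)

ΣG = 1/56.1 + 1/4.35 + 1/1.69 + 1/4.74 + 1/14.5 = 1.119.
Current divider: I(R_e) = I_total · G_k/ΣG = 3.08 × (0.06897/1.119) = 3.08 × 0.06161 = 0.1898 mA.

I ≈ 0.190 mA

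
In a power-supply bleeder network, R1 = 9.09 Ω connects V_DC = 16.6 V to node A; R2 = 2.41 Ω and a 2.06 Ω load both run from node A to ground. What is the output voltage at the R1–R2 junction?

R2 ‖ R_L = (2.41 × 2.06)/(2.41 + 2.06) = 1.111 Ω.
Voltage divider with the loaded lower leg: V_out = 16.6 × 1.111/(9.09 + 1.111) = 16.6 × 0.1089 = 1.807 V.

V_out ≈ 1.81 V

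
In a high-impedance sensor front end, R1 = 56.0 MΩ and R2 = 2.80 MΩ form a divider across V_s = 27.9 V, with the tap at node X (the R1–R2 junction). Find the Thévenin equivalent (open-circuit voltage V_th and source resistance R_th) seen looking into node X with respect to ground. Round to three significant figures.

V_th ≈ 1.33 V, R_th ≈ 2.67 MΩ

V_th is the unloaded tap voltage: V_s · R2/(R1+R2) = 27.9 × 0.04762 = 1.329 V.
Zeroing V_s shorts the top of R1 to ground, so R_th = R1 ‖ R2 = 2.667 MΩ.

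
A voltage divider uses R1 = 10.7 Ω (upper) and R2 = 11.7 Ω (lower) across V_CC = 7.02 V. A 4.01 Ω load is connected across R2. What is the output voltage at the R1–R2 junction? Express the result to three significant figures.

The load sits in parallel with R2, giving an effective lower resistance R2' = R2·R_L/(R2+R_L) = 2.986 Ω.
Then V_out = V_CC · R2'/(R1 + R2') = 7.02 × 2.986/13.69 = 1.532 V.

V_out ≈ 1.53 V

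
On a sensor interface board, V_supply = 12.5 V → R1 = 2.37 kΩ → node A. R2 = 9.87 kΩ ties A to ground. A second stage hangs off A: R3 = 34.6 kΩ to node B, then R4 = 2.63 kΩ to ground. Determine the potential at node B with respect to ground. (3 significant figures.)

The second stage (R3 + R4 = 37.23 kΩ) loads node A in parallel with R2.
R2 ‖ (R3+R4) = 7.802 kΩ.
First divider: V_A = V_supply · 7.802/(2.37 + 7.802) = 9.588 V.
Then the unloaded second divider: V_B = V_A × R4/(R3+R4) = 9.588 × 0.07064 = 0.6773 V.

V_B ≈ 0.677 V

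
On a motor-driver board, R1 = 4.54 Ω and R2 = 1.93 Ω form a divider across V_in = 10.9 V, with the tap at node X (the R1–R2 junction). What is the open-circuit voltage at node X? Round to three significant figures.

V_th ≈ 3.25 V

Open-circuit (no load on X): V_th = V_in · R2/(R1 + R2) = 10.9 × 1.93/(4.540 + 1.93) = 3.251 V.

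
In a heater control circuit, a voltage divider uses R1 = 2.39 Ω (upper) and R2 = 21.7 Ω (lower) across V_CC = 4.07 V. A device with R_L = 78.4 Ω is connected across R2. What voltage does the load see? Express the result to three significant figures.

First combine the lower leg with the load: R2 ‖ R_L = 17.00 Ω.
Now apply the divider: V_out = 4.07 × 0.8767 = 3.568 V.

V_out ≈ 3.57 V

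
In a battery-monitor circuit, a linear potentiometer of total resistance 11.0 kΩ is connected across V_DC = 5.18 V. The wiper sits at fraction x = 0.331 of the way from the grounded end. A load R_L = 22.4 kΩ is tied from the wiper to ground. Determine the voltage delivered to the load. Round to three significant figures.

The pot divides into 7.359 kΩ above the wiper and 3.641 kΩ below.
Lower segment in parallel with the load: 3.641 ‖ 22.4 = 3.132 kΩ.
Then V_out = V_DC · 3.132/(7.359 + 3.132) = 1.546 V.

V_out ≈ 1.55 V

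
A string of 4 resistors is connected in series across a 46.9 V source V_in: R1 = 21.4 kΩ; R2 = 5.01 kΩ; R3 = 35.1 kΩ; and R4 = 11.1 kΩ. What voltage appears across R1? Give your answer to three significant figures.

Series total: ΣR = 21.4 + 5.01 + 35.1 + 11.1 = 72.61 kΩ.
By the voltage-divider rule, V = 46.9 × 21.40/72.61 = 13.82 V.

V ≈ 13.8 V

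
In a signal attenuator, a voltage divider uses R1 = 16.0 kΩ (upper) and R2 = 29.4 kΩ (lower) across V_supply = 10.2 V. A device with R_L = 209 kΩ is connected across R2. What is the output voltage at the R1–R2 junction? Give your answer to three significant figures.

V_out ≈ 6.29 V

First combine the lower leg with the load: R2 ‖ R_L = 25.77 kΩ.
Then V_out = V_supply · R2'/(R1 + R2') = 10.2 × 25.77/41.77 = 6.293 V.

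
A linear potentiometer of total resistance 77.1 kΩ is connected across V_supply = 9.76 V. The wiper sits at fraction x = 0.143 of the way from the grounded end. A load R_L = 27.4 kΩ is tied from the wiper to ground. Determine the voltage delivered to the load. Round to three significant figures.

The pot divides into 66.07 kΩ above the wiper and 11.03 kΩ below.
R_L loads the lower segment: effective lower R = 7.862 kΩ.
Then V_out = V_supply · 7.862/(66.07 + 7.862) = 1.038 V.
(Unloaded: V_out = x·V_supply = 1.40 V.)

V_out ≈ 1.04 V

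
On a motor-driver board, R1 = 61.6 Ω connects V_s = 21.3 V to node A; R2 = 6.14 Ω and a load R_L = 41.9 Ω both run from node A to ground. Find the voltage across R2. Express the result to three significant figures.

The load sits in parallel with R2, giving an effective lower resistance R2' = R2·R_L/(R2+R_L) = 5.355 Ω.
Now apply the divider: V_out = 21.3 × 0.07998 = 1.704 V.
(Unloaded it would be 1.93 V; the load pulls it down.)

V_out ≈ 1.70 V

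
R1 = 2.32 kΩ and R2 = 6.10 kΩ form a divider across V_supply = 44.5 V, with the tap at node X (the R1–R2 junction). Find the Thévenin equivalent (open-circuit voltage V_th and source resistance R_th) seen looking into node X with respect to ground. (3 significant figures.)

With X open, the divider is unloaded: V_th = 44.5 × 6.10/8.420 = 32.24 V.
Looking into X with the source shorted: R_th = R1·R2/(R1+R2) = 2.320 × 6.10/8.420 = 1.681 kΩ.

V_th ≈ 32.2 V, R_th ≈ 1.68 kΩ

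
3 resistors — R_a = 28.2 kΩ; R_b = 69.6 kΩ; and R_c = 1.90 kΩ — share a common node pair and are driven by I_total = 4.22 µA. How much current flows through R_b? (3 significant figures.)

I ≈ 0.105 µA

ΣG = 1/28.2 + 1/69.6 + 1/1.90 = 0.5761.
R_b takes the fraction G_k/ΣG = 0.01437/0.5761 = 0.02494, so I = 4.22 × 0.02494 = 0.1052 µA.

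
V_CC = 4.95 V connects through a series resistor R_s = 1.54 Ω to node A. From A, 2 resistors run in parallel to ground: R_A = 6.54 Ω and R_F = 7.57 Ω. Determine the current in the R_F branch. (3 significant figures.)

I ≈ 0.454 A

Parallel bank: R_p = 1/(1/6.54 + 1/7.57) = 3.509 Ω.
V_A = 4.95 × 3.509/5.049 = 3.440 V.
I(R_F) = V_A / R_F = 3.440/7.57 = 0.4544 A.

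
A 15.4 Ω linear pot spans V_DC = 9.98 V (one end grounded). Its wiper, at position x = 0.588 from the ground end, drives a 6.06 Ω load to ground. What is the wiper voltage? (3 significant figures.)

V_out ≈ 3.63 V

Split the track: R_lower = x·R_p = 9.055 Ω, R_upper = (1−x)·R_p = 6.345 Ω.
R_L loads the lower segment: effective lower R = 3.630 Ω.
Then V_out = V_DC · 3.630/(6.345 + 3.630) = 3.632 V.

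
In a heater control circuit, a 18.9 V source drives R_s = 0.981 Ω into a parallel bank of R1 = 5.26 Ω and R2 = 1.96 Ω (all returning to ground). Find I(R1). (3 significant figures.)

Combine the parallel branches: R_p = (1/5.26 + 1/1.96)⁻¹ = 1.428 Ω.
V_A = 18.9 × 1.428/2.409 = 11.20 V.
Branch current I = V_A/R1 = 11.20/5.26 = 2.130 A.

I ≈ 2.13 A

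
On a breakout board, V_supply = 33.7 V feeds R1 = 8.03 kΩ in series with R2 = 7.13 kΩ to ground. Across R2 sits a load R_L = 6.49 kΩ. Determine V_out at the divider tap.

First combine the lower leg with the load: R2 ‖ R_L = 3.397 kΩ.
Voltage divider with the loaded lower leg: V_out = 33.7 × 3.397/(8.03 + 3.397) = 33.7 × 0.2973 = 10.02 V.

V_out ≈ 10.0 V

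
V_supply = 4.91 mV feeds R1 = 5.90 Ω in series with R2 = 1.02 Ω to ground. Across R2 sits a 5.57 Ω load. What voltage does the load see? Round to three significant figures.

First combine the lower leg with the load: R2 ‖ R_L = 0.8621 Ω.
Then V_out = V_supply · R2'/(R1 + R2') = 4.91 × 0.8621/6.762 = 0.6260 mV.
(Unloaded it would be 0.724 mV; the load pulls it down.)

V_out ≈ 0.626 mV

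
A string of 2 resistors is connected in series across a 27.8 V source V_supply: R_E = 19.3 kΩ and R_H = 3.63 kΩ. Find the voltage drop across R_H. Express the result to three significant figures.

ΣR = 19.3 + 3.63 = 22.93 kΩ.
Voltage divider: V = V_supply · (3.630 / 22.93) = 27.8 × 0.1583 = 4.401 V.

V ≈ 4.40 V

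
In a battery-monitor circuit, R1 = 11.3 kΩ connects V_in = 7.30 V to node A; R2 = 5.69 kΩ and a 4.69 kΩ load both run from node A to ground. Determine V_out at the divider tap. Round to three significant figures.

First combine the lower leg with the load: R2 ‖ R_L = 2.571 kΩ.
Now apply the divider: V_out = 7.30 × 0.1853 = 1.353 V.

V_out ≈ 1.35 V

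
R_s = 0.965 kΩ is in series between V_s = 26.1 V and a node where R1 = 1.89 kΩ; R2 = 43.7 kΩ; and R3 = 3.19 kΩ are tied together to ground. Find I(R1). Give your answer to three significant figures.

Parallel bank: R_p = 1/(1/1.89 + 1/43.7 + 1/3.19) = 1.155 kΩ.
V_A by voltage divider: V_A = 26.1 × 1.155/(0.965 + 1.155) = 14.22 V.
I(R1) = V_A / R1 = 14.22/1.89 = 7.525 mA.

I ≈ 7.52 mA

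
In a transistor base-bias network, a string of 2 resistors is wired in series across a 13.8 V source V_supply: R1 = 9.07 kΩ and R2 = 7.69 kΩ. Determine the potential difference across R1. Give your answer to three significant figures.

V ≈ 7.47 V

Series total: ΣR = 9.07 + 7.69 = 16.76 kΩ.
By the voltage-divider rule, V = 13.8 × 9.070/16.76 = 7.468 V.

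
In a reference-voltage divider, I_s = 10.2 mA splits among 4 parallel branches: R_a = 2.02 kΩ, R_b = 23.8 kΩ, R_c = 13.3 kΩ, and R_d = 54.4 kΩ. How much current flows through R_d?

I ≈ 0.297 mA

Conductances: ΣG = 1/2.02 + 1/23.8 + 1/13.3 + 1/54.4 = 0.6306 (1/kΩ).
Current divider: I(R_d) = I_s · G_k/ΣG = 10.2 × (0.01838/0.6306) = 10.2 × 0.02915 = 0.2973 mA.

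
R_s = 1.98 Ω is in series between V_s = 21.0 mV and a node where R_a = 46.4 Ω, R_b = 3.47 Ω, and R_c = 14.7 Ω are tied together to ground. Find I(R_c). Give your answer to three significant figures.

I ≈ 0.817 mA

Combine the parallel branches: R_p = (1/46.4 + 1/3.47 + 1/14.7)⁻¹ = 2.647 Ω.
V_A by voltage divider: V_A = 21.0 × 2.647/(1.98 + 2.647) = 12.01 mV.
I(R_c) = V_A / R_c = 12.01/14.7 = 0.8173 mA.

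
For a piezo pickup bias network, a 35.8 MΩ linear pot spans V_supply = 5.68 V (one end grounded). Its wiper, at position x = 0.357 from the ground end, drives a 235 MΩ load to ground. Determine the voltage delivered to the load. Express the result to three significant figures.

Lower segment x·R_p = 12.78 MΩ; upper segment (1−x)·R_p = 23.02 MΩ.
Lower segment in parallel with the load: 12.78 ‖ 235 = 12.12 MΩ.
Loaded-divider output: V_out = 5.68 × 0.3449 = 1.959 V.
(Unloaded: V_out = x·V_supply = 2.03 V.)

V_out ≈ 1.96 V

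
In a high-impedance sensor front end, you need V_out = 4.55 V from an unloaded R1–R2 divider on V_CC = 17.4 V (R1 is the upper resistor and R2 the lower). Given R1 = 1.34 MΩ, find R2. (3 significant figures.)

R2 ≈ 0.474 MΩ

Required fraction k = V_out/V_CC = 0.2615.
So R2 = R1 · V_out/(V_CC − V_out) = 1.34 × 4.55/(17.4 − 4.55) = 1.34 × 0.3541 = 0.4745 MΩ.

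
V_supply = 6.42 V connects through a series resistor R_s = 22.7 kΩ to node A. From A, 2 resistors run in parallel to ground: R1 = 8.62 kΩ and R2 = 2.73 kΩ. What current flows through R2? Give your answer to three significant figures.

I ≈ 0.197 mA

Combine the parallel branches: R_p = (1/8.62 + 1/2.73)⁻¹ = 2.073 kΩ.
Node voltage V_A = V_supply · R_p/(R_s + R_p) = 6.42 × 0.08369 = 0.5373 V.
Branch current I = V_A/R2 = 0.5373/2.73 = 0.1968 mA.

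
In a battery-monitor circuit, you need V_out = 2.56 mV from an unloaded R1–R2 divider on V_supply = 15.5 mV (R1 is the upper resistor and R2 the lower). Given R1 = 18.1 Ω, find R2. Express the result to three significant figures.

R2 ≈ 3.58 Ω

V_out/V_supply = R2/(R1+R2) = 0.1652.
So R2 = R1 · V_out/(V_supply − V_out) = 18.1 × 2.56/(15.5 − 2.56) = 18.1 × 0.1978 = 3.581 Ω.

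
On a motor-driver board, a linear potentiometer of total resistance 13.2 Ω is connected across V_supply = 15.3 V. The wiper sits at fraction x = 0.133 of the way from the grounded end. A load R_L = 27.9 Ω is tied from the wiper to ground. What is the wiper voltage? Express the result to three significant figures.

Lower segment x·R_p = 1.756 Ω; upper segment (1−x)·R_p = 11.44 Ω.
(x·R_p) ‖ R_L = 1.652 Ω.
Then V_out = V_supply · 1.652/(11.44 + 1.652) = 1.930 V.

V_out ≈ 1.93 V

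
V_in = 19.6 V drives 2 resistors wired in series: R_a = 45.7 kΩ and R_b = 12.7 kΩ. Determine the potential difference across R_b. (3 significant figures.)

ΣR = 45.7 + 12.7 = 58.40 kΩ.
By the voltage-divider rule, V = 19.6 × 12.70/58.40 = 4.262 V.

V ≈ 4.26 V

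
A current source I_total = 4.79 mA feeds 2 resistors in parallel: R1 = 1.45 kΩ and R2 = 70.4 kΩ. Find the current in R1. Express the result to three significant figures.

With just two branches, the current splits inversely with resistance.
So I = 4.79 × 70.4/71.85 = 4.693 mA.

I ≈ 4.69 mA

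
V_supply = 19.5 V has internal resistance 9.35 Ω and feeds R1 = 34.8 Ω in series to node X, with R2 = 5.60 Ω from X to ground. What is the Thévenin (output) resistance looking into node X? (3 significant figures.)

R1' = 9.35 + 34.8 = 44.15 Ω (source resistance + R1).
Looking into X with the source shorted: R_th = R1'·R2/(R1'+R2) = 44.15 × 5.60/49.75 = 4.970 Ω.

R_th ≈ 4.97 Ω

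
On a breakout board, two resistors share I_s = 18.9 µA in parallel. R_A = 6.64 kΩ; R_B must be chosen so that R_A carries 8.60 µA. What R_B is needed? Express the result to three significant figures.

R_B ≈ 5.54 kΩ

In a two-way split, I_A/I_s = R_B/(R_A + R_B).
With f = 0.4550, R_B = R_A · f/(1−f) = 6.64 × 0.8350 = 5.544 kΩ.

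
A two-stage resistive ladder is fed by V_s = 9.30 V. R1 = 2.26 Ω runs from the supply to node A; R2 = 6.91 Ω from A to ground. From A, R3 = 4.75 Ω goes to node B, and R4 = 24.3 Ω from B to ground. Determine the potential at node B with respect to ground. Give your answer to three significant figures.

The second stage (R3 + R4 = 29.05 Ω) loads node A in parallel with R2.
R2 ‖ (R3+R4) = 5.582 Ω.
V_A = 9.30 × 5.582/(2.26 + 5.582) = 6.620 V.
V_B = V_A × 0.8365 = 5.537 V.

V_B ≈ 5.54 V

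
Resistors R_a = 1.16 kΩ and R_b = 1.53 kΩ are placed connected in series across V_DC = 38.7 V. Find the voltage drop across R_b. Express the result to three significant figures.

Total series resistance ΣR = 1.16 + 1.53 = 2.690 kΩ.
Voltage divider: V = V_DC · (1.530 / 2.690) = 38.7 × 0.5688 = 22.01 V.

V ≈ 22.0 V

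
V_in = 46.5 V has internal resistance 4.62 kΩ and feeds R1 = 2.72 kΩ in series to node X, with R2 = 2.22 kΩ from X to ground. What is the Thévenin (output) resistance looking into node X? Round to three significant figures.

R_th ≈ 1.70 kΩ

R1' = 4.62 + 2.72 = 7.340 kΩ (source resistance + R1).
Zeroing V_in shorts the top of R1' to ground, so R_th = R1' ‖ R2 = 1.704 kΩ.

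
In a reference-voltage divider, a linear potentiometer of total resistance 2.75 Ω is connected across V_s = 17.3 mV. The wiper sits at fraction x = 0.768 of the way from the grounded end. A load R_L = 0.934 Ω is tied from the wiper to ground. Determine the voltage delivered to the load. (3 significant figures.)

V_out ≈ 8.71 mV

The pot divides into 0.6380 Ω above the wiper and 2.112 Ω below.
R_L loads the lower segment: effective lower R = 0.6476 Ω.
Loaded-divider output: V_out = 17.3 × 0.5037 = 8.715 mV.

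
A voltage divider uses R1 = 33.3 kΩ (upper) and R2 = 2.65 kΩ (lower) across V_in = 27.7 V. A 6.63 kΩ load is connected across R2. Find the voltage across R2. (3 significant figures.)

R2 ‖ R_L = (2.65 × 6.63)/(2.65 + 6.63) = 1.893 kΩ.
Now apply the divider: V_out = 27.7 × 0.05380 = 1.490 V.

V_out ≈ 1.49 V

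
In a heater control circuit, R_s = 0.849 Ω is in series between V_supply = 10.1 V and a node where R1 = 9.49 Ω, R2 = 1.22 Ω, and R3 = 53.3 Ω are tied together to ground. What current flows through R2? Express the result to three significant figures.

Parallel bank: R_p = 1/(1/9.49 + 1/1.22 + 1/53.3) = 1.060 Ω.
Node voltage V_A = V_supply · R_p/(R_s + R_p) = 10.1 × 0.5552 = 5.607 V.
I(R2) = V_A / R2 = 5.607/1.22 = 4.596 A.

I ≈ 4.60 A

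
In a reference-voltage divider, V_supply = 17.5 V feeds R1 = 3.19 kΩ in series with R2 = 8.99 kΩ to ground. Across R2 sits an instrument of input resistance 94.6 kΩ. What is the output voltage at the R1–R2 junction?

V_out ≈ 12.6 V

The load sits in parallel with R2, giving an effective lower resistance R2' = R2·R_L/(R2+R_L) = 8.210 kΩ.
Now apply the divider: V_out = 17.5 × 0.7202 = 12.60 V.
(Unloaded it would be 12.9 V; the load pulls it down.)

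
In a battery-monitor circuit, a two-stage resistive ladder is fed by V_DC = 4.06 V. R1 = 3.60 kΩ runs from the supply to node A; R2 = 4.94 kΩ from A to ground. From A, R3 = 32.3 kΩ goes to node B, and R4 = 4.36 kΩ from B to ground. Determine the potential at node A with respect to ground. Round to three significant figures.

Node A sees R2 in parallel with the series input of stage 2, R3 + R4 = 36.66 kΩ.
Effective lower resistance at A: R2 ‖ 36.66 = 4.353 kΩ.
So V_A = 4.06 × 0.5474 = 2.222 V.

V_A ≈ 2.22 V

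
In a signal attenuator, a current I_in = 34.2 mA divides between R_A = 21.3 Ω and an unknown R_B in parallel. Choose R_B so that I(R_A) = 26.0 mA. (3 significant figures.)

In a two-way split, I_A/I_in = R_B/(R_A + R_B).
With f = 0.7602, R_B = R_A · f/(1−f) = 21.3 × 3.171 = 67.54 Ω.

R_B ≈ 67.5 Ω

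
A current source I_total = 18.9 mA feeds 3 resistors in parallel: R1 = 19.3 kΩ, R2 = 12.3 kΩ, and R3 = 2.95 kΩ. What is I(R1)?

I ≈ 2.07 mA

Conductances: ΣG = 1/19.3 + 1/12.3 + 1/2.95 = 0.4721 (1/kΩ).
By the current-divider rule, I = I_total · G_k/ΣG = 18.9 × 0.1098 = 2.074 mA.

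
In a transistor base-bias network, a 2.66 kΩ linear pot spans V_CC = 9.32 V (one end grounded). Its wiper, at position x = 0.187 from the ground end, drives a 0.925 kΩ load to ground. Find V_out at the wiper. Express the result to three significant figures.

Lower segment x·R_p = 0.4974 kΩ; upper segment (1−x)·R_p = 2.163 kΩ.
(x·R_p) ‖ R_L = 0.3235 kΩ.
V_out = 9.32 × 0.3235/(2.163 + 0.3235) = 1.213 V.

V_out ≈ 1.21 V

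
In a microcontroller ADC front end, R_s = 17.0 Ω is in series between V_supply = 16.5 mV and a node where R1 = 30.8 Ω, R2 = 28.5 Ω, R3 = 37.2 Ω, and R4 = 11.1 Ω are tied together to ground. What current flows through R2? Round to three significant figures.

I ≈ 0.140 mA

Combine the parallel branches: R_p = (1/30.8 + 1/28.5 + 1/37.2 + 1/11.1)⁻¹ = 5.419 Ω.
Node voltage V_A = V_supply · R_p/(R_s + R_p) = 16.5 × 0.2417 = 3.988 mV.
I(R2) = V_A / R2 = 3.988/28.5 = 0.1399 mA.
(Equivalently: I_total = 0.7360 mA, then current-divider fraction G_k/ΣG = 0.1901.)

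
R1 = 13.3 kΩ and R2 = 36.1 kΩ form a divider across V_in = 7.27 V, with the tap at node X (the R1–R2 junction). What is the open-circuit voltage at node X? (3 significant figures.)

V_th ≈ 5.31 V

Open-circuit (no load on X): V_th = V_in · R2/(R1 + R2) = 7.27 × 36.1/(13.30 + 36.1) = 5.313 V.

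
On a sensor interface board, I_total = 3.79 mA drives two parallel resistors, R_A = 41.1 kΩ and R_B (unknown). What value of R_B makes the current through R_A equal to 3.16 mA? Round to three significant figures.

The fraction through R_A equals R_B/(R_A+R_B).
With f = 0.8338, R_B = R_A · f/(1−f) = 41.1 × 5.016 = 206.2 kΩ.

R_B ≈ 206 kΩ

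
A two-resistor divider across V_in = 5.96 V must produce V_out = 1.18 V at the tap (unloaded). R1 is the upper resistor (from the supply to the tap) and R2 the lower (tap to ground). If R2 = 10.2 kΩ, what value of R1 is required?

The divider ratio is R2/(R1+R2) = 1.18/5.96 = 0.1980.
So R1 = R2 · (V_in/V_out − 1) = 10.2 × (5.96/1.18 − 1) = 10.2 × 4.051 = 41.32 kΩ.

R1 ≈ 41.3 kΩ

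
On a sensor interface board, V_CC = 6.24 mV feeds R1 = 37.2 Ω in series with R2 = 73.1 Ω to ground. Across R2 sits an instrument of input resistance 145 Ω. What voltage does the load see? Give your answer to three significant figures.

R2 ‖ R_L = (73.1 × 145)/(73.1 + 145) = 48.60 Ω.
Then V_out = V_CC · R2'/(R1 + R2') = 6.24 × 48.60/85.80 = 3.535 mV.
(Unloaded it would be 4.14 mV; the load pulls it down.)

V_out ≈ 3.53 mV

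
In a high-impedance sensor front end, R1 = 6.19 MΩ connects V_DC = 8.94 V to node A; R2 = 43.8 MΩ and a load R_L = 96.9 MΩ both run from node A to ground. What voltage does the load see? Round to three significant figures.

V_out ≈ 7.42 V

First combine the lower leg with the load: R2 ‖ R_L = 30.17 MΩ.
Then V_out = V_DC · R2'/(R1 + R2') = 8.94 × 30.17/36.36 = 7.418 V.
(Unloaded it would be 7.83 V; the load pulls it down.)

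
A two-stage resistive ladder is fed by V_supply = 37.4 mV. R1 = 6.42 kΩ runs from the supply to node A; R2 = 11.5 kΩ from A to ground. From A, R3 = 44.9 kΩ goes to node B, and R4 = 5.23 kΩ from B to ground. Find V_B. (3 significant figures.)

The second stage (R3 + R4 = 50.13 kΩ) loads node A in parallel with R2.
R2 ‖ (R3+R4) = 9.354 kΩ.
So V_A = 37.4 × 0.5930 = 22.18 mV.
V_B = V_A × 0.1043 = 2.314 mV.

V_B ≈ 2.31 mV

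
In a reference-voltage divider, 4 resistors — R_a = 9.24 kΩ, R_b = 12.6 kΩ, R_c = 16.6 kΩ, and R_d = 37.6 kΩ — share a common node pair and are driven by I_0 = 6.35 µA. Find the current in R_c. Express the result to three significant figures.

I ≈ 1.39 µA

ΣG = 1/9.24 + 1/12.6 + 1/16.6 + 1/37.6 = 0.2744.
R_c takes the fraction G_k/ΣG = 0.06024/0.2744 = 0.2195, so I = 6.35 × 0.2195 = 1.394 µA.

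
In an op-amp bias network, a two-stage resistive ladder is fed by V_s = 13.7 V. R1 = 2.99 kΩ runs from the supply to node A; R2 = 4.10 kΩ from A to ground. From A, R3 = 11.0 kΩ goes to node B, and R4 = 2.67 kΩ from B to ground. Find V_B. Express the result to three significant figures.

Node A sees R2 in parallel with the series input of stage 2, R3 + R4 = 13.67 kΩ.
Effective lower resistance at A: R2 ‖ 13.67 = 3.154 kΩ.
So V_A = 13.7 × 0.5133 = 7.033 V.
V_B = V_A × 0.1953 = 1.374 V.

V_B ≈ 1.37 V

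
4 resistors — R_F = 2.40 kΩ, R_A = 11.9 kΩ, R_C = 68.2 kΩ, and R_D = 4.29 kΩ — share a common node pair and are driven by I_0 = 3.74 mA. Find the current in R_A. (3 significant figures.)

Conductances: ΣG = 1/2.40 + 1/11.9 + 1/68.2 + 1/4.29 = 0.7485 (1/kΩ).
R_A takes the fraction G_k/ΣG = 0.08403/0.7485 = 0.1123, so I = 3.74 × 0.1123 = 0.4199 mA.

I ≈ 0.420 mA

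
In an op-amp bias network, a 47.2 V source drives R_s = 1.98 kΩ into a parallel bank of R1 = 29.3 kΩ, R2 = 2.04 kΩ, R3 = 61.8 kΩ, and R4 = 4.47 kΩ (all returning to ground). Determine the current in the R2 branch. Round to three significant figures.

Parallel bank: R_p = 1/(1/29.3 + 1/2.04 + 1/61.8 + 1/4.47) = 1.309 kΩ.
V_A by voltage divider: V_A = 47.2 × 1.309/(1.98 + 1.309) = 18.78 V.
Branch current I = V_A/R2 = 18.78/2.04 = 9.206 mA.

I ≈ 9.21 mA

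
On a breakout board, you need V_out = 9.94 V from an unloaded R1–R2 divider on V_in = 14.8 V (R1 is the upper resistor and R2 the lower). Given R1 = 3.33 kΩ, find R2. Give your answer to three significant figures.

R2 ≈ 6.81 kΩ

The divider ratio is R2/(R1+R2) = 9.94/14.8 = 0.6716.
So R2 = R1 · V_out/(V_in − V_out) = 3.33 × 9.94/(14.8 − 9.94) = 3.33 × 2.045 = 6.811 kΩ.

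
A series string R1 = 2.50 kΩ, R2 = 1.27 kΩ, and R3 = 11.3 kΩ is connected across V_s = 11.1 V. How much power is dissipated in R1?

ΣR = 15.07 kΩ → I = 11.1/15.07 = 0.7366 mA.
P = I²R = 0.5425 × 2.50 = 1.356 mW.

P ≈ 1.36 mW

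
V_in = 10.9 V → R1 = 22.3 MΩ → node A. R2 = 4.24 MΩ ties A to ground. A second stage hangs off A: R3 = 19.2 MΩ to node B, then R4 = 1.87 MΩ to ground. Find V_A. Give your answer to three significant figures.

Looking into the second stage from A: R3 + R4 = 21.07 MΩ appears in parallel with R2.
R2 ‖ (R3+R4) = 3.530 MΩ.
So V_A = 10.9 × 0.1367 = 1.490 V.

V_A ≈ 1.49 V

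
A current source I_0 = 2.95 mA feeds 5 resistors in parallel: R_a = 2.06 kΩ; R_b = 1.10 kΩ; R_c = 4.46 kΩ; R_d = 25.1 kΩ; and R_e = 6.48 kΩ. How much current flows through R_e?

I ≈ 0.251 mA

Conductances: ΣG = 1/2.06 + 1/1.10 + 1/4.46 + 1/25.1 + 1/6.48 = 1.813 (1/kΩ).
By the current-divider rule, I = I_0 · G_k/ΣG = 2.95 × 0.08512 = 0.2511 mA.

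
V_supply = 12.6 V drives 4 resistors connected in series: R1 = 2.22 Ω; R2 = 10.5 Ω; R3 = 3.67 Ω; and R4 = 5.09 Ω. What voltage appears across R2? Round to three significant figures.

V ≈ 6.16 V

Total series resistance ΣR = 2.22 + 10.5 + 3.67 + 5.09 = 21.48 Ω.
V = V_supply · R/ΣR = 12.6 × 0.4888 = 6.159 V.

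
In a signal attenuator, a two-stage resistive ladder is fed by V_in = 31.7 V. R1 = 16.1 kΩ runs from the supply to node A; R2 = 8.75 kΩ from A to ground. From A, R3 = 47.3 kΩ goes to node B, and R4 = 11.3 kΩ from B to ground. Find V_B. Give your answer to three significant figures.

V_B ≈ 1.96 V

Node A sees R2 in parallel with the series input of stage 2, R3 + R4 = 58.60 kΩ.
Effective lower resistance at A: R2 ‖ 58.60 = 7.613 kΩ.
So V_A = 31.7 × 0.3211 = 10.18 V.
V_B = V_A × 0.1928 = 1.963 V.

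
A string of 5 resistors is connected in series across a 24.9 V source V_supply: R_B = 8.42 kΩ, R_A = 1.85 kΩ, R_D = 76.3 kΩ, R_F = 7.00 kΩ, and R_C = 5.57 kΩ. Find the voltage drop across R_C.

V ≈ 1.40 V

Series total: ΣR = 8.42 + 1.85 + 76.3 + 7.00 + 5.57 = 99.14 kΩ.
By the voltage-divider rule, V = 24.9 × 5.570/99.14 = 1.399 V.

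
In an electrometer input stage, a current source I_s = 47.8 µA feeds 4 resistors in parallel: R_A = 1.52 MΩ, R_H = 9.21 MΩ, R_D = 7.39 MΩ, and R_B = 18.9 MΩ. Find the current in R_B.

Conductances: ΣG = 1/1.52 + 1/9.21 + 1/7.39 + 1/18.9 = 0.9547 (1/MΩ).
Current divider: I(R_B) = I_s · G_k/ΣG = 47.8 × (0.05291/0.9547) = 47.8 × 0.05542 = 2.649 µA.

I ≈ 2.65 µA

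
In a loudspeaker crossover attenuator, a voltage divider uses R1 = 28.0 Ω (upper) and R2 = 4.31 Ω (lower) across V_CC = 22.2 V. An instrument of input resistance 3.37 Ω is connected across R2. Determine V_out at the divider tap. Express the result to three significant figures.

V_out ≈ 1.40 V

The load sits in parallel with R2, giving an effective lower resistance R2' = R2·R_L/(R2+R_L) = 1.891 Ω.
Voltage divider with the loaded lower leg: V_out = 22.2 × 1.891/(28.0 + 1.891) = 22.2 × 0.06327 = 1.405 V.
(Unloaded it would be 2.96 V; the load pulls it down.)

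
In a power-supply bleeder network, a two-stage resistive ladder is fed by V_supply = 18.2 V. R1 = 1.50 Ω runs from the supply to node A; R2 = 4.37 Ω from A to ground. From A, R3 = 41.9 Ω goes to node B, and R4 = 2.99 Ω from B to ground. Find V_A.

Node A sees R2 in parallel with the series input of stage 2, R3 + R4 = 44.89 Ω.
Effective lower resistance at A: R2 ‖ 44.89 = 3.982 Ω.
So V_A = 18.2 × 0.7264 = 13.22 V.

V_A ≈ 13.2 V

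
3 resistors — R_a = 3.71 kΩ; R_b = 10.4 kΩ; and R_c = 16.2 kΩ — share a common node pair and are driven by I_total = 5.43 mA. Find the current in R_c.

I ≈ 0.784 mA

Conductances: ΣG = 1/3.71 + 1/10.4 + 1/16.2 = 0.4274 (1/kΩ).
Current divider: I(R_c) = I_total · G_k/ΣG = 5.43 × (0.06173/0.4274) = 5.43 × 0.1444 = 0.7842 mA.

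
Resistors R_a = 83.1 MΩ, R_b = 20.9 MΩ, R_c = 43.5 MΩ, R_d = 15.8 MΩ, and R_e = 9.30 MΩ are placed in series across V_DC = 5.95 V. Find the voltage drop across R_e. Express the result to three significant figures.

ΣR = 83.1 + 20.9 + 43.5 + 15.8 + 9.30 = 172.6 MΩ.
By the voltage-divider rule, V = 5.95 × 9.300/172.6 = 0.3206 V.

V ≈ 0.321 V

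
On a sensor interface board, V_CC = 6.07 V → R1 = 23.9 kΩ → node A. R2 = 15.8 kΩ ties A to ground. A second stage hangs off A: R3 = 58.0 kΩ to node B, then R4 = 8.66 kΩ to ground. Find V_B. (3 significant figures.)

Looking into the second stage from A: R3 + R4 = 66.66 kΩ appears in parallel with R2.
R2 ‖ (R3+R4) = 12.77 kΩ.
V_A = 6.07 × 12.77/(23.9 + 12.77) = 2.114 V.
Then the unloaded second divider: V_B = V_A × R4/(R3+R4) = 2.114 × 0.1299 = 0.2746 V.

V_B ≈ 0.275 V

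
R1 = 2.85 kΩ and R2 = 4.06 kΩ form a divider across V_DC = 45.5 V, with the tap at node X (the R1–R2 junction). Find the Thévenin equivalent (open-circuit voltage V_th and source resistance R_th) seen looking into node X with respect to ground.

Open-circuit (no load on X): V_th = V_DC · R2/(R1 + R2) = 45.5 × 4.06/(2.850 + 4.06) = 26.73 V.
Looking into X with the source shorted: R_th = R1·R2/(R1+R2) = 2.850 × 4.06/6.910 = 1.675 kΩ.

V_th ≈ 26.7 V, R_th ≈ 1.67 kΩ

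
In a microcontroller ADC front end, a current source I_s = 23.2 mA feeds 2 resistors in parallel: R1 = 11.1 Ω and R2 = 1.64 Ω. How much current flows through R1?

With just two branches, the current splits inversely with resistance.
I(R1) = 23.2 × 1.64/(11.1 + 1.64) = 23.2 × 0.1287 = 2.986 mA.

I ≈ 2.99 mA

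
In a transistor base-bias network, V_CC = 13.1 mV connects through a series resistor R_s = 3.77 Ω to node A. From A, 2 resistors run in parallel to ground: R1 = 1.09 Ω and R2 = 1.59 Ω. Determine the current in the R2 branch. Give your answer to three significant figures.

I ≈ 1.21 mA

Parallel bank: R_p = 1/(1/1.09 + 1/1.59) = 0.6467 Ω.
Node voltage V_A = V_CC · R_p/(R_s + R_p) = 13.1 × 0.1464 = 1.918 mV.
Branch current I = V_A/R2 = 1.918/1.59 = 1.206 mA.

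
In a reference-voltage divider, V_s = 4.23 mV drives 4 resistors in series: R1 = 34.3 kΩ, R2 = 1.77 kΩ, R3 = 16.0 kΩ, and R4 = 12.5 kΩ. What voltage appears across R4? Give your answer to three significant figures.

V ≈ 0.819 mV

Series total: ΣR = 34.3 + 1.77 + 16.0 + 12.5 = 64.57 kΩ.
V = V_s · R/ΣR = 4.23 × 0.1936 = 0.8189 mV.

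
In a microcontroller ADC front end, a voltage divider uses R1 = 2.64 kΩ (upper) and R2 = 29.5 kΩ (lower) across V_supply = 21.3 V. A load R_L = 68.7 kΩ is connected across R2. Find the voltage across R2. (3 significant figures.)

R2 ‖ R_L = (29.5 × 68.7)/(29.5 + 68.7) = 20.64 kΩ.
Voltage divider with the loaded lower leg: V_out = 21.3 × 20.64/(2.64 + 20.64) = 21.3 × 0.8866 = 18.88 V.
(Unloaded it would be 19.6 V; the load pulls it down.)

V_out ≈ 18.9 V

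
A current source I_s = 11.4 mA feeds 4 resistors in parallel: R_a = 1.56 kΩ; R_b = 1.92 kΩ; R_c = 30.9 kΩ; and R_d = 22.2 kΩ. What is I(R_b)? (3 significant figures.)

I ≈ 4.79 mA

Conductances: ΣG = 1/1.56 + 1/1.92 + 1/30.9 + 1/22.2 = 1.239 (1/kΩ).
Current divider: I(R_b) = I_s · G_k/ΣG = 11.4 × (0.5208/1.239) = 11.4 × 0.4203 = 4.791 mA.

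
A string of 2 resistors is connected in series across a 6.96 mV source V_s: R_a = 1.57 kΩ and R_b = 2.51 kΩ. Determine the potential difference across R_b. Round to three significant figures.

Series total: ΣR = 1.57 + 2.51 = 4.080 kΩ.
V = V_s · R/ΣR = 6.96 × 0.6152 = 4.282 mV.

V ≈ 4.28 mV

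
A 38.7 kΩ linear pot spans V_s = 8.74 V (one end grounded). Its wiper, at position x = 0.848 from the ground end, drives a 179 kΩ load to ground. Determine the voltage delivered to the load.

V_out ≈ 7.21 V

Lower segment x·R_p = 32.82 kΩ; upper segment (1−x)·R_p = 5.882 kΩ.
(x·R_p) ‖ R_L = 27.73 kΩ.
Then V_out = V_s · 27.73/(5.882 + 27.73) = 7.211 V.
(Unloaded: V_out = x·V_s = 7.41 V.)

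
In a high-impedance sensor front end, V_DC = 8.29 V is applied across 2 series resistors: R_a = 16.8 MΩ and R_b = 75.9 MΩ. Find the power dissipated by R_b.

P ≈ 0.607 µW

The common current is I = 8.29/92.70 = 0.08943 µA.
V(R_b) = I·R = 6.788 V; P = V·I = 6.788 × 0.08943 = 0.6070 µW.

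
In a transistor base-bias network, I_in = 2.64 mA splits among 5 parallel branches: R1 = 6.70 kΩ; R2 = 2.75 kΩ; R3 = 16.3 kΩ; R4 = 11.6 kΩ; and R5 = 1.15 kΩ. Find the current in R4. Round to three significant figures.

ΣG = 1/6.70 + 1/2.75 + 1/16.3 + 1/11.6 + 1/1.15 = 1.530.
Current divider: I(R4) = I_in · G_k/ΣG = 2.64 × (0.08621/1.530) = 2.64 × 0.05634 = 0.1487 mA.

I ≈ 0.149 mA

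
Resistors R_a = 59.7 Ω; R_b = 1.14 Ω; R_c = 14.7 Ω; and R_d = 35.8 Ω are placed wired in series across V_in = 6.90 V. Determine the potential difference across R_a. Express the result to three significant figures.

V ≈ 3.70 V

ΣR = 59.7 + 1.14 + 14.7 + 35.8 = 111.3 Ω.
V = V_in · R/ΣR = 6.90 × 0.5362 = 3.700 V.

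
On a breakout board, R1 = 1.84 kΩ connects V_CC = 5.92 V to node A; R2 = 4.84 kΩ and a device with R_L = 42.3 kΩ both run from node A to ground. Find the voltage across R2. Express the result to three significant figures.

R2 ‖ R_L = (4.84 × 42.3)/(4.84 + 42.3) = 4.343 kΩ.
Voltage divider with the loaded lower leg: V_out = 5.92 × 4.343/(1.84 + 4.343) = 5.92 × 0.7024 = 4.158 V.
(Unloaded it would be 4.29 V; the load pulls it down.)

V_out ≈ 4.16 V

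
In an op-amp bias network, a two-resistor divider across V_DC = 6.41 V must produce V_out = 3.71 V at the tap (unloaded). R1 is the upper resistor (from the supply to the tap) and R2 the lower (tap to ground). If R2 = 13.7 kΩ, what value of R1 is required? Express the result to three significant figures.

V_out/V_DC = R2/(R1+R2) = 0.5788.
R1 = R2·(1/k − 1) = 13.7 × 0.7278 = 9.970 kΩ.

R1 ≈ 9.97 kΩ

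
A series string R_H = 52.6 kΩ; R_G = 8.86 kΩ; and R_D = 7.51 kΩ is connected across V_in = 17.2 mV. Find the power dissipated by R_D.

P ≈ 0.467 nW

Series current I = V_in/ΣR = 17.2/68.97 = 0.2494 µA.
P = I²R = 0.06219 × 7.51 = 0.4671 nW.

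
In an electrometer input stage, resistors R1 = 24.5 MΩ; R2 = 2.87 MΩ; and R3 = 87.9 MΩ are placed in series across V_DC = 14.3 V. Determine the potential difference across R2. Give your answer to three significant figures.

V ≈ 0.356 V

Series total: ΣR = 24.5 + 2.87 + 87.9 = 115.3 MΩ.
By the voltage-divider rule, V = 14.3 × 2.870/115.3 = 0.3560 V.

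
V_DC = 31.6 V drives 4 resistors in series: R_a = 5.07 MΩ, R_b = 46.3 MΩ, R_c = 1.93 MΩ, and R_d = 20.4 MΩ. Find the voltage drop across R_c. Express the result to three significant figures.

V ≈ 0.828 V

Series total: ΣR = 5.07 + 46.3 + 1.93 + 20.4 = 73.70 MΩ.
V = V_DC · R/ΣR = 31.6 × 0.02619 = 0.8275 V.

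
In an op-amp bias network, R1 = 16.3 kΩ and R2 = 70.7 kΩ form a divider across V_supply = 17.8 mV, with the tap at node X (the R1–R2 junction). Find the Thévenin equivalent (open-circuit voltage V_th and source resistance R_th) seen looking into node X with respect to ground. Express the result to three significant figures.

Open-circuit (no load on X): V_th = V_supply · R2/(R1 + R2) = 17.8 × 70.7/(16.30 + 70.7) = 14.47 mV.
Zeroing V_supply shorts the top of R1 to ground, so R_th = R1 ‖ R2 = 13.25 kΩ.

V_th ≈ 14.5 mV, R_th ≈ 13.2 kΩ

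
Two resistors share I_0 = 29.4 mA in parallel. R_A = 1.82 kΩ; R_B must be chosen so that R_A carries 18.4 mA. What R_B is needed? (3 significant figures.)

R_B ≈ 3.04 kΩ

In a two-way split, I_A/I_0 = R_B/(R_A + R_B).
With f = 0.6259, R_B = R_A · f/(1−f) = 1.82 × 1.673 = 3.044 kΩ.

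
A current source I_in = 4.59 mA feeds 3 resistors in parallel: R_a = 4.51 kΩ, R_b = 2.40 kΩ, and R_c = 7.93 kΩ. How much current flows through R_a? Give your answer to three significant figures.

I ≈ 1.33 mA

ΣG = 1/4.51 + 1/2.40 + 1/7.93 = 0.7645.
R_a takes the fraction G_k/ΣG = 0.2217/0.7645 = 0.2900, so I = 4.59 × 0.2900 = 1.331 mA.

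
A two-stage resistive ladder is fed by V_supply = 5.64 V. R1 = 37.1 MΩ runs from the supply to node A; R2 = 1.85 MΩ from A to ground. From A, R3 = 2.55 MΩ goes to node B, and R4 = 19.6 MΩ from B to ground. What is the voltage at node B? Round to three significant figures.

V_B ≈ 0.220 V

The second stage (R3 + R4 = 22.15 MΩ) loads node A in parallel with R2.
Effective lower resistance at A: R2 ‖ 22.15 = 1.707 MΩ.
So V_A = 5.64 × 0.04400 = 0.2481 V.
V_B = V_A × 0.8849 = 0.2196 V.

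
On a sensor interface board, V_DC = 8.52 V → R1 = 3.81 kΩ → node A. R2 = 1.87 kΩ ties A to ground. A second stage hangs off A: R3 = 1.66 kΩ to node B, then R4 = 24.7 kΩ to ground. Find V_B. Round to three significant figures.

Looking into the second stage from A: R3 + R4 = 26.36 kΩ appears in parallel with R2.
R2 ‖ (R3+R4) = 1.746 kΩ.
V_A = 8.52 × 1.746/(3.81 + 1.746) = 2.678 V.
V_B = V_A × 0.9370 = 2.509 V.

V_B ≈ 2.51 V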